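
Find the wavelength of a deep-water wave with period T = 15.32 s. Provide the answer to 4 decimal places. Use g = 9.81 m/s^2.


L0 = g * T^2 / (2 * pi)
L0 = 9.81 * 15.32^2 / (2 * pi)
L0 = 9.81 * 234.7024 / 6.28319
L0 = 2302.4305 / 6.28319
L0 = 366.4432 m

366.4432


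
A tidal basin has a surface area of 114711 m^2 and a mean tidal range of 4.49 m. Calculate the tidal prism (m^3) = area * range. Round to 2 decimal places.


Tidal prism = Area * Tidal range
P = 114711 * 4.49
P = 515052.39 m^3

515052.39


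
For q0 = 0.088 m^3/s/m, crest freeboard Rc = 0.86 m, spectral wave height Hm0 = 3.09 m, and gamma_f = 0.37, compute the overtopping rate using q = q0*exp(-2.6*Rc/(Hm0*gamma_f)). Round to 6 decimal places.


q = q0 * exp(-2.6 * Rc / (Hm0 * gamma_f))
Exponent = -2.6 * 0.86 / (3.09 * 0.37)
= -2.6 * 0.86 / 1.1433
= -1.955742
exp(-1.955742) = 0.141459
q = 0.088 * 0.141459
q = 0.012448 m^3/s/m

0.012448


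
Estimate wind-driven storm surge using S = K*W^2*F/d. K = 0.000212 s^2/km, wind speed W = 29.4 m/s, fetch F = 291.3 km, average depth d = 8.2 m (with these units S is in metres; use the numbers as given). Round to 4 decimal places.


S = K * W^2 * F / d
W^2 = 29.4^2 = 864.36
S = 0.000212 * 864.36 * 291.3 / 8.2
Numerator = 0.000212 * 864.36 * 291.3 = 53.379070
S = 53.379070 / 8.2 = 6.5096 m

6.5096


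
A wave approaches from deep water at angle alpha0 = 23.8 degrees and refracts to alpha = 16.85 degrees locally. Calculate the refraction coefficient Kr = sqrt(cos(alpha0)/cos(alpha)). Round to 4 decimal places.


Kr = sqrt(cos(alpha0) / cos(alpha))
cos(23.8) = 0.914960
cos(16.85) = 0.957067
Kr = sqrt(0.914960 / 0.957067)
Kr = sqrt(0.956004)
Kr = 0.9778

0.9778


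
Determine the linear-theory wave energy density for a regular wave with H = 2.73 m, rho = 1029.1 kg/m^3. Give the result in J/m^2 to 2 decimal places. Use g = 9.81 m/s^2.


E = (1/8) * rho * g * H^2
E = (1/8) * 1029.1 * 9.81 * 2.73^2
E = 0.125 * 1029.1 * 9.81 * 7.4529
E = 9405.07 J/m^2

9405.07


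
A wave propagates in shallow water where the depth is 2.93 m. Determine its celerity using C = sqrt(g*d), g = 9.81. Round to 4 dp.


Using the shallow-water approximation:
C = sqrt(g * d) = sqrt(9.81 * 2.93)
C = sqrt(28.7433)
C = 5.3613 m/s

5.3613


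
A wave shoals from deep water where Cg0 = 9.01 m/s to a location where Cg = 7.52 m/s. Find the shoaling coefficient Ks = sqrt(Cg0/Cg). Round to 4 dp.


Ks = sqrt(Cg0 / Cg)
Ks = sqrt(9.01 / 7.52)
Ks = sqrt(1.1981)
Ks = 1.0946

1.0946


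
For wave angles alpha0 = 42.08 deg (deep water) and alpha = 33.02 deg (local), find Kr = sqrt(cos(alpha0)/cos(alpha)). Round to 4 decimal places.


Kr = sqrt(cos(alpha0) / cos(alpha))
cos(42.08) = 0.742210
cos(33.02) = 0.838480
Kr = sqrt(0.742210 / 0.838480)
Kr = sqrt(0.885184)
Kr = 0.9408

0.9408


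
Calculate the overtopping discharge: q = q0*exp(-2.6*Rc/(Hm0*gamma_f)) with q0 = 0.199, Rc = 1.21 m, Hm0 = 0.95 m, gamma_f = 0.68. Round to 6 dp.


q = q0 * exp(-2.6 * Rc / (Hm0 * gamma_f))
Exponent = -2.6 * 1.21 / (0.95 * 0.68)
= -2.6 * 1.21 / 0.6460
= -4.869969
exp(-4.869969) = 0.007674
q = 0.199 * 0.007674
q = 0.001527 m^3/s/m

0.001527


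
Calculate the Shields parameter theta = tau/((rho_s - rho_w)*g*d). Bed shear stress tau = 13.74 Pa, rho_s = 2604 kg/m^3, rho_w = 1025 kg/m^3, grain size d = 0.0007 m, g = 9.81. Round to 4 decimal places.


theta = tau / ((rho_s - rho_w) * g * d)
rho_s - rho_w = 2604 - 1025 = 1579
Denominator = 1579 * 9.81 * 0.0007 = 10.842993
theta = 13.74 / 10.842993
theta = 1.2672

1.2672


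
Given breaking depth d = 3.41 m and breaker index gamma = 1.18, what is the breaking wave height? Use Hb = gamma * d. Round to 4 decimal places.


Hb = gamma * d
Hb = 1.18 * 3.41
Hb = 4.0238 m

4.0238


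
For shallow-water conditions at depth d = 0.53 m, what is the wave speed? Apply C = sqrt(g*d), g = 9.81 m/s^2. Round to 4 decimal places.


Using the shallow-water approximation:
C = sqrt(g * d) = sqrt(9.81 * 0.53)
C = sqrt(5.1993)
C = 2.2802 m/s

2.2802


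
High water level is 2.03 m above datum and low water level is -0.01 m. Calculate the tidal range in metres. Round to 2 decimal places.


Tidal range = High water - Low water
Tidal range = 2.03 - (-0.01)
Tidal range = 2.04 m

2.04


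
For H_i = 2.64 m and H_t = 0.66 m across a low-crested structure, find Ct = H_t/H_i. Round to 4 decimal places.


Ct = H_t / H_i
Ct = 0.66 / 2.64
Ct = 0.2500

0.2500


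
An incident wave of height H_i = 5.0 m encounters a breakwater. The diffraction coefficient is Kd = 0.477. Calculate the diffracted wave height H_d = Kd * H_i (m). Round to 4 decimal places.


H_d = Kd * H_i
H_d = 0.477 * 5.0
H_d = 2.3850 m

2.3850


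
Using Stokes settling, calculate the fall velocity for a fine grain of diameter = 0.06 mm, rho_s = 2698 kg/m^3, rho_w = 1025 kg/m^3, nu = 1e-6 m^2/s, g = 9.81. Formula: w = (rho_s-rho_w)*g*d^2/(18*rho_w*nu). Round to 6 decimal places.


w = (rho_s - rho_w) * g * d^2 / (18 * rho_w * nu)
d = 0.06 mm = 0.000060 m
rho_s - rho_w = 2698 - 1025 = 1673
Numerator = 1673 * 9.81 * (0.000060)^2 = 0.000059083668
Denominator = 18 * 1025 * 1e-6 = 0.018450
w = 0.003202 m/s

0.003202


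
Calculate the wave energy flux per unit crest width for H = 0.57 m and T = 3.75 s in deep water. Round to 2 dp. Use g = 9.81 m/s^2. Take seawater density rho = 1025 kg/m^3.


P = rho * g^2 * H^2 * T / (32 * pi)
P = 1025 * 9.81^2 * 0.57^2 * 3.75 / (32 * pi)
P = 1025 * 96.2361 * 0.3249 * 3.75 / 100.53096
P = 1195.48 W/m

1195.48


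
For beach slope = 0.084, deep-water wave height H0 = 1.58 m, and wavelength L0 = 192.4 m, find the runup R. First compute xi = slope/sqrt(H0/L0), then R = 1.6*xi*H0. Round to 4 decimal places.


xi = slope / sqrt(H0/L0)
H0/L0 = 1.58/192.4 = 0.008212
sqrt(0.008212) = 0.090620
xi = 0.084 / 0.090620 = 0.926944
R = 1.6 * xi * H0 = 1.6 * 0.926944 * 1.58
R = 2.3433 m

2.3433


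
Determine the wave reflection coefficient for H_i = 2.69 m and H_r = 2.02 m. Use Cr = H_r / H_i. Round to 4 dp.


Cr = H_r / H_i
Cr = 2.02 / 2.69
Cr = 0.7509

0.7509


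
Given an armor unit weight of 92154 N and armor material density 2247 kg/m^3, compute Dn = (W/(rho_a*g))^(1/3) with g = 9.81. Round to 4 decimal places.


V = W / (rho_a * g)
V = 92154 / (2247 * 9.81)
V = 92154 / 22043.07
V = 4.180634 m^3
Dn = V^(1/3) = 4.180634^(1/3)
Dn = 1.6109 m

1.6109


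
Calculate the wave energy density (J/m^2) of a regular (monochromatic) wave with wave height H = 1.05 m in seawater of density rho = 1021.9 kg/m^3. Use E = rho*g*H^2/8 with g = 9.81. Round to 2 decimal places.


E = (1/8) * rho * g * H^2
E = (1/8) * 1021.9 * 9.81 * 1.05^2
E = 0.125 * 1021.9 * 9.81 * 1.1025
E = 1381.55 J/m^2

1381.55


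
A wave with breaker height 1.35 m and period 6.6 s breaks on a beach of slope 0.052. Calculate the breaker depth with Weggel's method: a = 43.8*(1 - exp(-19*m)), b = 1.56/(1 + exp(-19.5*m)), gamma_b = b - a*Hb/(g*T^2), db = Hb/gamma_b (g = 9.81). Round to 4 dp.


a = 43.8 * (1 - exp(-19 * m))
exp(-19 * 0.052) = exp(-0.9880) = 0.372321
a = 43.8 * (1 - 0.372321) = 27.492358
b = 1.56 / (1 + exp(-19.5 * m))
exp(-19.5 * 0.052) = exp(-1.0140) = 0.362765
b = 1.56 / (1 + 0.362765) = 1.144731
Hb / (g * T^2) = 1.35 / (9.81 * 6.6^2) = 1.35 / 427.3236 = 0.00315920
gamma_b = b - a * Hb/(g*T^2) = 1.144731 - 27.492358 * 0.00315920 = 1.057878
db = Hb / gamma_b = 1.35 / 1.057878
db = 1.2761 m

1.2761


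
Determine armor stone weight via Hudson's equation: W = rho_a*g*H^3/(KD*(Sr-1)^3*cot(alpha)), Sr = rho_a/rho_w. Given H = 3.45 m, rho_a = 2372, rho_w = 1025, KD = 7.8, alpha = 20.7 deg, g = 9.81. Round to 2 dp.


Sr = rho_a / rho_w = 2372 / 1025 = 2.314146
(Sr - 1) = 1.314146
(Sr - 1)^3 = 2.269505
cot(20.7) = 1 / tan(20.7) = 1 / 0.377869 = 2.646423
Numerator = 2372 * 9.81 * 3.45^3 = 955522.6305
Denominator = 7.8 * 2.269505 * 2.646423 = 46.847357
W = 955522.6305 / 46.847357
W = 20396.51 N

20396.51


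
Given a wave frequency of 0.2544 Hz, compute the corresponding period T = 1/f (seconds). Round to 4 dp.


T = 1 / f
T = 1 / 0.2544
T = 3.9308 s

3.9308


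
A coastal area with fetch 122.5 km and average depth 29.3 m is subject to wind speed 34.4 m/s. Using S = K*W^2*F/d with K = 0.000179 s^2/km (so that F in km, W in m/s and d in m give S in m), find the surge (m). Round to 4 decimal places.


S = K * W^2 * F / d
W^2 = 34.4^2 = 1183.36
S = 0.000179 * 1183.36 * 122.5 / 29.3
Numerator = 0.000179 * 1183.36 * 122.5 = 25.948126
S = 25.948126 / 29.3 = 0.8856 m

0.8856


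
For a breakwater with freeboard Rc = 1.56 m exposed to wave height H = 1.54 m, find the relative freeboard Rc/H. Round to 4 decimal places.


Relative freeboard = Rc / H
= 1.56 / 1.54
= 1.0130

1.0130


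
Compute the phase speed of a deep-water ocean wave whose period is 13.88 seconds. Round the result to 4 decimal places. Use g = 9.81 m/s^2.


We use the deep-water celerity formula:
C = g * T / (2 * pi)
C = 9.81 * 13.88 / (2 * 3.14159...)
C = 136.162800 / 6.283185
C = 21.6710 m/s

21.6710


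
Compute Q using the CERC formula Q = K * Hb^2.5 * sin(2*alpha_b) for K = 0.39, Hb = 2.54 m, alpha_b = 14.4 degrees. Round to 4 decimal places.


Q = K * Hb^2.5 * sin(2 * alpha_b)
Hb^2.5 = 2.54^2.5 = 10.282158
sin(2 * 14.4) = sin(28.8) = 0.481754
Q = 0.39 * 10.282158 * 0.481754
Q = 1.9319 m^3/s

1.9319


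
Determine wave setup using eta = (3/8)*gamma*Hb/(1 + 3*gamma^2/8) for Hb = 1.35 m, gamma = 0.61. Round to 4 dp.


eta = (3/8) * gamma * Hb / (1 + 3*gamma^2/8)
Numerator = (3/8) * 0.61 * 1.35 = 0.308813
Denominator = 1 + 3*0.61^2/8 = 1 + 0.139538 = 1.139538
eta = 0.308813 / 1.139538
eta = 0.2710 m

0.2710


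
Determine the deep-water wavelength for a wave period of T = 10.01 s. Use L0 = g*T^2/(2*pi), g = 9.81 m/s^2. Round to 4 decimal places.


L0 = g * T^2 / (2 * pi)
L0 = 9.81 * 10.01^2 / (2 * pi)
L0 = 9.81 * 100.2001 / 6.28319
L0 = 982.9630 / 6.28319
L0 = 156.4434 m

156.4434


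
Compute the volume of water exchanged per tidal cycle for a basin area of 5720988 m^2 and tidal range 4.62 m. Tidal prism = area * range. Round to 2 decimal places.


Tidal prism = Area * Tidal range
P = 5720988 * 4.62
P = 26430964.56 m^3

26430964.56


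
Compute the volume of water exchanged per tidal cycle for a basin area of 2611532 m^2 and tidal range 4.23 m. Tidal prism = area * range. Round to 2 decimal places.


Tidal prism = Area * Tidal range
P = 2611532 * 4.23
P = 11046780.36 m^3

11046780.36


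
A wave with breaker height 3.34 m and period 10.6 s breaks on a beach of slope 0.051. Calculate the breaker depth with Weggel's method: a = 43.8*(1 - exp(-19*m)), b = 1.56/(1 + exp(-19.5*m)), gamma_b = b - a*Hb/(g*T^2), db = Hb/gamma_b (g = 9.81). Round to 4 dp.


a = 43.8 * (1 - exp(-19 * m))
exp(-19 * 0.051) = exp(-0.9690) = 0.379462
a = 43.8 * (1 - 0.379462) = 27.179551
b = 1.56 / (1 + exp(-19.5 * m))
exp(-19.5 * 0.051) = exp(-0.9945) = 0.369908
b = 1.56 / (1 + 0.369908) = 1.138762
Hb / (g * T^2) = 3.34 / (9.81 * 10.6^2) = 3.34 / 1102.2516 = 0.00303016
gamma_b = b - a * Hb/(g*T^2) = 1.138762 - 27.179551 * 0.00303016 = 1.056404
db = Hb / gamma_b = 3.34 / 1.056404
db = 3.1617 m

3.1617


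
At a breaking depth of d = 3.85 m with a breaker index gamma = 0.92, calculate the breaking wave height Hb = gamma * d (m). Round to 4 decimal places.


Hb = gamma * d
Hb = 0.92 * 3.85
Hb = 3.5420 m

3.5420


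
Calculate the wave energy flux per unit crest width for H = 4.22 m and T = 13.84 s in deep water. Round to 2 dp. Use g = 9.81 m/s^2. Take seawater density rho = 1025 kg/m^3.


P = rho * g^2 * H^2 * T / (32 * pi)
P = 1025 * 9.81^2 * 4.22^2 * 13.84 / (32 * pi)
P = 1025 * 96.2361 * 17.8084 * 13.84 / 100.53096
P = 241837.15 W/m

241837.15


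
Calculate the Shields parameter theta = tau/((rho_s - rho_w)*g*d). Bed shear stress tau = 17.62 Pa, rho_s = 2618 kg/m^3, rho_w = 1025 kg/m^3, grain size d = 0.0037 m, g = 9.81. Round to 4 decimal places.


theta = tau / ((rho_s - rho_w) * g * d)
rho_s - rho_w = 2618 - 1025 = 1593
Denominator = 1593 * 9.81 * 0.0037 = 57.821121
theta = 17.62 / 57.821121
theta = 0.3047

0.3047


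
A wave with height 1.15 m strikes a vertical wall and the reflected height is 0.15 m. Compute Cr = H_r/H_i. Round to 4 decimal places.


Cr = H_r / H_i
Cr = 0.15 / 1.15
Cr = 0.1304

0.1304


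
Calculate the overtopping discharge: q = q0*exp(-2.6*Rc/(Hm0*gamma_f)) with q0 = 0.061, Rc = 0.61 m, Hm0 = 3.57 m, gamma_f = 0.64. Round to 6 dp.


q = q0 * exp(-2.6 * Rc / (Hm0 * gamma_f))
Exponent = -2.6 * 0.61 / (3.57 * 0.64)
= -2.6 * 0.61 / 2.2848
= -0.694153
exp(-0.694153) = 0.499498
q = 0.061 * 0.499498
q = 0.030469 m^3/s/m

0.030469


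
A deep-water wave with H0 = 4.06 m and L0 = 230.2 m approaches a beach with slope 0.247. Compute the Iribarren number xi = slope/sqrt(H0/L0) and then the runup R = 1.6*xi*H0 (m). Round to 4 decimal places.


xi = slope / sqrt(H0/L0)
H0/L0 = 4.06/230.2 = 0.017637
sqrt(0.017637) = 0.132804
xi = 0.247 / 0.132804 = 1.859887
R = 1.6 * xi * H0 = 1.6 * 1.859887 * 4.06
R = 12.0818 m

12.0818


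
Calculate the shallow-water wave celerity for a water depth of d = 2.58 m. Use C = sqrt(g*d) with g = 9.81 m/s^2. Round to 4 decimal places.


Using the shallow-water approximation:
C = sqrt(g * d) = sqrt(9.81 * 2.58)
C = sqrt(25.3098)
C = 5.0309 m/s

5.0309


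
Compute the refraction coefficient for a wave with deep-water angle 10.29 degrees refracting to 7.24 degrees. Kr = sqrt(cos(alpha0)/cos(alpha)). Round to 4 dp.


Kr = sqrt(cos(alpha0) / cos(alpha))
cos(10.29) = 0.983916
cos(7.24) = 0.992027
Kr = sqrt(0.983916 / 0.992027)
Kr = sqrt(0.991824)
Kr = 0.9959

0.9959


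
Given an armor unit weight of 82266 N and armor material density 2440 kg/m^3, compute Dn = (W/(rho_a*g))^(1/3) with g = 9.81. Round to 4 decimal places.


V = W / (rho_a * g)
V = 82266 / (2440 * 9.81)
V = 82266 / 23936.40
V = 3.436858 m^3
Dn = V^(1/3) = 3.436858^(1/3)
Dn = 1.5091 m

1.5091


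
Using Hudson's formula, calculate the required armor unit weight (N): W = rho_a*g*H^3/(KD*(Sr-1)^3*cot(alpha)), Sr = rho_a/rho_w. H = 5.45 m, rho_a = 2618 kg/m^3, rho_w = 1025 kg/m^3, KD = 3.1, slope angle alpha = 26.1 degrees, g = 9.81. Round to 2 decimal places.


Sr = rho_a / rho_w = 2618 / 1025 = 2.554146
(Sr - 1) = 1.554146
(Sr - 1)^3 = 3.753840
cot(26.1) = 1 / tan(26.1) = 1 / 0.489895 = 2.041254
Numerator = 2618 * 9.81 * 5.45^3 = 4157460.7369
Denominator = 3.1 * 3.753840 * 2.041254 = 23.753875
W = 4157460.7369 / 23.753875
W = 175022.42 N

175022.42


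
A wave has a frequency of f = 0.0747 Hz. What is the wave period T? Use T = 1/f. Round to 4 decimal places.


T = 1 / f
T = 1 / 0.0747
T = 13.3869 s

13.3869


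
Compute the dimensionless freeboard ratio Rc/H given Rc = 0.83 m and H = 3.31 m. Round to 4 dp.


Relative freeboard = Rc / H
= 0.83 / 3.31
= 0.2508

0.2508


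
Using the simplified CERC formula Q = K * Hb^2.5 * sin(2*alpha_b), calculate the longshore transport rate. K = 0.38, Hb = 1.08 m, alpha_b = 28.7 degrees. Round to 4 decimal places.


Q = K * Hb^2.5 * sin(2 * alpha_b)
Hb^2.5 = 1.08^2.5 = 1.212158
sin(2 * 28.7) = sin(57.4) = 0.842452
Q = 0.38 * 1.212158 * 0.842452
Q = 0.3881 m^3/s

0.3881


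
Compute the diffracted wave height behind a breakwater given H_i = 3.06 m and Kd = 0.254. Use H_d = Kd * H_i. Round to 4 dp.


H_d = Kd * H_i
H_d = 0.254 * 3.06
H_d = 0.7772 m

0.7772


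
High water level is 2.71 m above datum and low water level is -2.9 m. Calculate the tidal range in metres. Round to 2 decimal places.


Tidal range = High water - Low water
Tidal range = 2.71 - (-2.9)
Tidal range = 5.61 m

5.61


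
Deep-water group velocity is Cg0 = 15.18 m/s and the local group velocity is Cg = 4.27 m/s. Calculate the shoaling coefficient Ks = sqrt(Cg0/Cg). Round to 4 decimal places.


Ks = sqrt(Cg0 / Cg)
Ks = sqrt(15.18 / 4.27)
Ks = sqrt(3.5550)
Ks = 1.8855

1.8855


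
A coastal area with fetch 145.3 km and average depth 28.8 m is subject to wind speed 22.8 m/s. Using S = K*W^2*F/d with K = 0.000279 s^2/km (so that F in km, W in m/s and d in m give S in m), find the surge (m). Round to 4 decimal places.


S = K * W^2 * F / d
W^2 = 22.8^2 = 519.84
S = 0.000279 * 519.84 * 145.3 / 28.8
Numerator = 0.000279 * 519.84 * 145.3 = 21.073638
S = 21.073638 / 28.8 = 0.7317 m

0.7317


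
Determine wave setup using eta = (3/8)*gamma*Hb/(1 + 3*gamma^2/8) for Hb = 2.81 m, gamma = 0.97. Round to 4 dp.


eta = (3/8) * gamma * Hb / (1 + 3*gamma^2/8)
Numerator = (3/8) * 0.97 * 2.81 = 1.022138
Denominator = 1 + 3*0.97^2/8 = 1 + 0.352838 = 1.352838
eta = 1.022138 / 1.352838
eta = 0.7556 m

0.7556


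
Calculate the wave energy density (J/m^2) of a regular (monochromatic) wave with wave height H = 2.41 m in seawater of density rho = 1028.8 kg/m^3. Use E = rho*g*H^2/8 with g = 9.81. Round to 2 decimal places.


E = (1/8) * rho * g * H^2
E = (1/8) * 1028.8 * 9.81 * 2.41^2
E = 0.125 * 1028.8 * 9.81 * 5.8081
E = 7327.30 J/m^2

7327.30


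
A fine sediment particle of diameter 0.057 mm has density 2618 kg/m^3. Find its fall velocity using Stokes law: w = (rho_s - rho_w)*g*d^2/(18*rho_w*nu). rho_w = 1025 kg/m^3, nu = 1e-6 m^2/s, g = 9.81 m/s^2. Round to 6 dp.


w = (rho_s - rho_w) * g * d^2 / (18 * rho_w * nu)
d = 0.057 mm = 0.000057 m
rho_s - rho_w = 2618 - 1025 = 1593
Numerator = 1593 * 9.81 * (0.000057)^2 = 0.000050773195
Denominator = 18 * 1025 * 1e-6 = 0.018450
w = 0.002752 m/s

0.002752


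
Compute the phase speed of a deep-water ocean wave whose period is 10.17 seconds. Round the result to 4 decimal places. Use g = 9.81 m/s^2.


We use the deep-water celerity formula:
C = g * T / (2 * pi)
C = 9.81 * 10.17 / (2 * 3.14159...)
C = 99.767700 / 6.283185
C = 15.8785 m/s

15.8785


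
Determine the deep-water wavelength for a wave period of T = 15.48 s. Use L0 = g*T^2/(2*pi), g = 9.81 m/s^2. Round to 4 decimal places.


L0 = g * T^2 / (2 * pi)
L0 = 9.81 * 15.48^2 / (2 * pi)
L0 = 9.81 * 239.6304 / 6.28319
L0 = 2350.7742 / 6.28319
L0 = 374.1373 m

374.1373


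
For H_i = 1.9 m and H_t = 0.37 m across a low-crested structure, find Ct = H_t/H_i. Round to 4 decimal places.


Ct = H_t / H_i
Ct = 0.37 / 1.9
Ct = 0.1947

0.1947


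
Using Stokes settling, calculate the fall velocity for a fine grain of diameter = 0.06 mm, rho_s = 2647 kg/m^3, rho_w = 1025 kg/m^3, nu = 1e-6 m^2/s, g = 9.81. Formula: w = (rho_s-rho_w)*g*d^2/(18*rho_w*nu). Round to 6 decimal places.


w = (rho_s - rho_w) * g * d^2 / (18 * rho_w * nu)
d = 0.06 mm = 0.000060 m
rho_s - rho_w = 2647 - 1025 = 1622
Numerator = 1622 * 9.81 * (0.000060)^2 = 0.000057282552
Denominator = 18 * 1025 * 1e-6 = 0.018450
w = 0.003105 m/s

0.003105


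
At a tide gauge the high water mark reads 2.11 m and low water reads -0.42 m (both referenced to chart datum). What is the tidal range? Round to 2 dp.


Tidal range = High water - Low water
Tidal range = 2.11 - (-0.42)
Tidal range = 2.53 m

2.53


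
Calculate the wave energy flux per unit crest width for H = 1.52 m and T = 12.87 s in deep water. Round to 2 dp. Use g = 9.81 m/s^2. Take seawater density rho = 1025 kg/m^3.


P = rho * g^2 * H^2 * T / (32 * pi)
P = 1025 * 9.81^2 * 1.52^2 * 12.87 / (32 * pi)
P = 1025 * 96.2361 * 2.3104 * 12.87 / 100.53096
P = 29176.13 W/m

29176.13


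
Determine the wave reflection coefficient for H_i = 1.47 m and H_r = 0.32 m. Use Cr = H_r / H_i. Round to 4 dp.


Cr = H_r / H_i
Cr = 0.32 / 1.47
Cr = 0.2177

0.2177


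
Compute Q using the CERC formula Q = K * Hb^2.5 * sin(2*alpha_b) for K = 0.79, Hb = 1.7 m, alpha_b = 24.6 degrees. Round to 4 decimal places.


Q = K * Hb^2.5 * sin(2 * alpha_b)
Hb^2.5 = 1.7^2.5 = 3.768099
sin(2 * 24.6) = sin(49.2) = 0.756995
Q = 0.79 * 3.768099 * 0.756995
Q = 2.2534 m^3/s

2.2534


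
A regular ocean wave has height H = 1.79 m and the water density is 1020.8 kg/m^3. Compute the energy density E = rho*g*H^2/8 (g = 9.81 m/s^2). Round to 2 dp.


E = (1/8) * rho * g * H^2
E = (1/8) * 1020.8 * 9.81 * 1.79^2
E = 0.125 * 1020.8 * 9.81 * 3.2041
E = 4010.75 J/m^2

4010.75


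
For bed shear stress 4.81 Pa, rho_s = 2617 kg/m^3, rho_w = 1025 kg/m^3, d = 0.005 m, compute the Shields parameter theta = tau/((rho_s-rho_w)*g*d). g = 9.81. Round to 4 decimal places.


theta = tau / ((rho_s - rho_w) * g * d)
rho_s - rho_w = 2617 - 1025 = 1592
Denominator = 1592 * 9.81 * 0.005 = 78.087600
theta = 4.81 / 78.087600
theta = 0.0616

0.0616


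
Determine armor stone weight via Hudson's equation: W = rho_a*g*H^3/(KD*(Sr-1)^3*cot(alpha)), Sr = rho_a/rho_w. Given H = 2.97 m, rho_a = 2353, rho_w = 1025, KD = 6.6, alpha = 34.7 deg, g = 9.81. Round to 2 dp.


Sr = rho_a / rho_w = 2353 / 1025 = 2.295610
(Sr - 1) = 1.295610
(Sr - 1)^3 = 2.174817
cot(34.7) = 1 / tan(34.7) = 1 / 0.692433 = 1.444183
Numerator = 2353 * 9.81 * 2.97^3 = 604728.2852
Denominator = 6.6 * 2.174817 * 1.444183 = 20.729504
W = 604728.2852 / 20.729504
W = 29172.35 N

29172.35


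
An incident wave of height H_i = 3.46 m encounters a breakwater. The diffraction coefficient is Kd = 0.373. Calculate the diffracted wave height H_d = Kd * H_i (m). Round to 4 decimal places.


H_d = Kd * H_i
H_d = 0.373 * 3.46
H_d = 1.2906 m

1.2906


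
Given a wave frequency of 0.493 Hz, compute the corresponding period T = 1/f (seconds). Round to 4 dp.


T = 1 / f
T = 1 / 0.493
T = 2.0284 s

2.0284


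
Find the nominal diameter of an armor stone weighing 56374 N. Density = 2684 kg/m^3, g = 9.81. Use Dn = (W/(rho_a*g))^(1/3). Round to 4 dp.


V = W / (rho_a * g)
V = 56374 / (2684 * 9.81)
V = 56374 / 26330.04
V = 2.141053 m^3
Dn = V^(1/3) = 2.141053^(1/3)
Dn = 1.2889 m

1.2889


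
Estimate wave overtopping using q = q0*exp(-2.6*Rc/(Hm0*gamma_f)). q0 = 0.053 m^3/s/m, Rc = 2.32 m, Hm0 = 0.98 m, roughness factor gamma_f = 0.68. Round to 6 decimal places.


q = q0 * exp(-2.6 * Rc / (Hm0 * gamma_f))
Exponent = -2.6 * 2.32 / (0.98 * 0.68)
= -2.6 * 2.32 / 0.6664
= -9.051621
exp(-9.051621) = 0.000117
q = 0.053 * 0.000117
q = 0.000006 m^3/s/m

0.000006


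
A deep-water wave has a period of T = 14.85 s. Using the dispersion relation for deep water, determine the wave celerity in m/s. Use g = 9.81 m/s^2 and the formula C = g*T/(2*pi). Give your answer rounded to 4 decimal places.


We use the deep-water celerity formula:
C = g * T / (2 * pi)
C = 9.81 * 14.85 / (2 * 3.14159...)
C = 145.678500 / 6.283185
C = 23.1855 m/s

23.1855


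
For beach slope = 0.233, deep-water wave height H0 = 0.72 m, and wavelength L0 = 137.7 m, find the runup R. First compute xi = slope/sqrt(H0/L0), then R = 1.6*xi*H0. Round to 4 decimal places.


xi = slope / sqrt(H0/L0)
H0/L0 = 0.72/137.7 = 0.005229
sqrt(0.005229) = 0.072310
xi = 0.233 / 0.072310 = 3.222231
R = 1.6 * xi * H0 = 1.6 * 3.222231 * 0.72
R = 3.7120 m

3.7120


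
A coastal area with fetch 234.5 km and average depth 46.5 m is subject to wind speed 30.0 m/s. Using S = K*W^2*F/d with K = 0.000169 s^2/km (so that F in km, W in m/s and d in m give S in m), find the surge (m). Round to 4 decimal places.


S = K * W^2 * F / d
W^2 = 30.0^2 = 900.00
S = 0.000169 * 900.00 * 234.5 / 46.5
Numerator = 0.000169 * 900.00 * 234.5 = 35.667450
S = 35.667450 / 46.5 = 0.7670 m

0.7670


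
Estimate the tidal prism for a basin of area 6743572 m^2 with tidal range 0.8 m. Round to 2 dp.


Tidal prism = Area * Tidal range
P = 6743572 * 0.8
P = 5394857.60 m^3

5394857.60


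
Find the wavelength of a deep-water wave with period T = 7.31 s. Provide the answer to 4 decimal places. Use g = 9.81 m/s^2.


L0 = g * T^2 / (2 * pi)
L0 = 9.81 * 7.31^2 / (2 * pi)
L0 = 9.81 * 53.4361 / 6.28319
L0 = 524.2081 / 6.28319
L0 = 83.4303 m

83.4303


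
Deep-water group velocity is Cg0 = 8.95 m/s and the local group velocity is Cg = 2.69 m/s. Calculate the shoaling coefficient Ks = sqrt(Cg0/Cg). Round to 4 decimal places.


Ks = sqrt(Cg0 / Cg)
Ks = sqrt(8.95 / 2.69)
Ks = sqrt(3.3271)
Ks = 1.8240

1.8240


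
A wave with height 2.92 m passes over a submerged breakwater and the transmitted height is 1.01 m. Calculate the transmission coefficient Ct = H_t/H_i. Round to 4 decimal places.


Ct = H_t / H_i
Ct = 1.01 / 2.92
Ct = 0.3459

0.3459


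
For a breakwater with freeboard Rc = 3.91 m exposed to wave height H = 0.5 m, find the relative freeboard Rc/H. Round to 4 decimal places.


Relative freeboard = Rc / H
= 3.91 / 0.5
= 7.8200

7.8200


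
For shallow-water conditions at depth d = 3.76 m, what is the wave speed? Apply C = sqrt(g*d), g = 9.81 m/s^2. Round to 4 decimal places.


Using the shallow-water approximation:
C = sqrt(g * d) = sqrt(9.81 * 3.76)
C = sqrt(36.8856)
C = 6.0734 m/s

6.0734


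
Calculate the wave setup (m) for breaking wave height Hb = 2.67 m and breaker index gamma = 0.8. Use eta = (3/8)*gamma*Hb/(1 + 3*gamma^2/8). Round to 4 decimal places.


eta = (3/8) * gamma * Hb / (1 + 3*gamma^2/8)
Numerator = (3/8) * 0.8 * 2.67 = 0.801000
Denominator = 1 + 3*0.8^2/8 = 1 + 0.240000 = 1.240000
eta = 0.801000 / 1.240000
eta = 0.6460 m

0.6460


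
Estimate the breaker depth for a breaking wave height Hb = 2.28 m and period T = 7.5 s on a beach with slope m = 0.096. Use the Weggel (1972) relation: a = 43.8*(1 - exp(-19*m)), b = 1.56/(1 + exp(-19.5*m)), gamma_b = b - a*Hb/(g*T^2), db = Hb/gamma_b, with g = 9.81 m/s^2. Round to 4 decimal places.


a = 43.8 * (1 - exp(-19 * m))
exp(-19 * 0.096) = exp(-1.8240) = 0.161379
a = 43.8 * (1 - 0.161379) = 36.731602
b = 1.56 / (1 + exp(-19.5 * m))
exp(-19.5 * 0.096) = exp(-1.8720) = 0.153816
b = 1.56 / (1 + 0.153816) = 1.352036
Hb / (g * T^2) = 2.28 / (9.81 * 7.5^2) = 2.28 / 551.8125 = 0.00413184
gamma_b = b - a * Hb/(g*T^2) = 1.352036 - 36.731602 * 0.00413184 = 1.200267
db = Hb / gamma_b = 2.28 / 1.200267
db = 1.8996 m

1.8996


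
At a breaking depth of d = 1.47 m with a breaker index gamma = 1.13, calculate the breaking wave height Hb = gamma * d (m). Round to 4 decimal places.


Hb = gamma * d
Hb = 1.13 * 1.47
Hb = 1.6611 m

1.6611


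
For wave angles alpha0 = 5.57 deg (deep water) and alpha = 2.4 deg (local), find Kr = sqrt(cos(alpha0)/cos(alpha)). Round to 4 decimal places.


Kr = sqrt(cos(alpha0) / cos(alpha))
cos(5.57) = 0.995278
cos(2.4) = 0.999123
Kr = sqrt(0.995278 / 0.999123)
Kr = sqrt(0.996152)
Kr = 0.9981

0.9981


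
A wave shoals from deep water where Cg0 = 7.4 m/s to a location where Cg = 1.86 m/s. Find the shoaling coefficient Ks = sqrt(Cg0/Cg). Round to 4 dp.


Ks = sqrt(Cg0 / Cg)
Ks = sqrt(7.4 / 1.86)
Ks = sqrt(3.9785)
Ks = 1.9946

1.9946


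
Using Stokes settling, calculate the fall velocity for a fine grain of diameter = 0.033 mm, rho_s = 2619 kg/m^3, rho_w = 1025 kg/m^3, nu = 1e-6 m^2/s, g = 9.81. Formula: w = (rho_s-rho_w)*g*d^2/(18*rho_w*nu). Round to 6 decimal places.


w = (rho_s - rho_w) * g * d^2 / (18 * rho_w * nu)
d = 0.033 mm = 0.000033 m
rho_s - rho_w = 2619 - 1025 = 1594
Numerator = 1594 * 9.81 * (0.000033)^2 = 0.000017028845
Denominator = 18 * 1025 * 1e-6 = 0.018450
w = 0.000923 m/s

0.000923


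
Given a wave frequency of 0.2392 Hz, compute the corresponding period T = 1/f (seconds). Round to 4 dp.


T = 1 / f
T = 1 / 0.2392
T = 4.1806 s

4.1806


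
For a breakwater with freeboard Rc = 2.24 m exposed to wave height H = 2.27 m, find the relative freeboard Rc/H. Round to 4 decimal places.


Relative freeboard = Rc / H
= 2.24 / 2.27
= 0.9868

0.9868


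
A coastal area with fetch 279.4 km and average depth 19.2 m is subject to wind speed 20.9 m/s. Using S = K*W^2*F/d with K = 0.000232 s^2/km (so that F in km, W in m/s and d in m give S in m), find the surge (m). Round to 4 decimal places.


S = K * W^2 * F / d
W^2 = 20.9^2 = 436.81
S = 0.000232 * 436.81 * 279.4 / 19.2
Numerator = 0.000232 * 436.81 * 279.4 = 28.314374
S = 28.314374 / 19.2 = 1.4747 m

1.4747


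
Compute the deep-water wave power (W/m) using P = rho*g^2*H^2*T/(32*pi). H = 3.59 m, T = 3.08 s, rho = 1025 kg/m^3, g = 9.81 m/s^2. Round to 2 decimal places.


P = rho * g^2 * H^2 * T / (32 * pi)
P = 1025 * 9.81^2 * 3.59^2 * 3.08 / (32 * pi)
P = 1025 * 96.2361 * 12.8881 * 3.08 / 100.53096
P = 38949.48 W/m

38949.48


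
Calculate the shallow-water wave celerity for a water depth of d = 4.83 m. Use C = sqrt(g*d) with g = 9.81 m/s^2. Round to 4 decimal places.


Using the shallow-water approximation:
C = sqrt(g * d) = sqrt(9.81 * 4.83)
C = sqrt(47.3823)
C = 6.8835 m/s

6.8835


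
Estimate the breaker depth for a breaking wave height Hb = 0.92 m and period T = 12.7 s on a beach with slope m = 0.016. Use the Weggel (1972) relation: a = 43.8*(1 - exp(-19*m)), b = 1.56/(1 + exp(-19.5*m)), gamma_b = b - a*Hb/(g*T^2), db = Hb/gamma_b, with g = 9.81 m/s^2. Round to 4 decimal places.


a = 43.8 * (1 - exp(-19 * m))
exp(-19 * 0.016) = exp(-0.3040) = 0.737861
a = 43.8 * (1 - 0.737861) = 11.481694
b = 1.56 / (1 + exp(-19.5 * m))
exp(-19.5 * 0.016) = exp(-0.3120) = 0.731982
b = 1.56 / (1 + 0.731982) = 0.900702
Hb / (g * T^2) = 0.92 / (9.81 * 12.7^2) = 0.92 / 1582.2549 = 0.00058145
gamma_b = b - a * Hb/(g*T^2) = 0.900702 - 11.481694 * 0.00058145 = 0.894026
db = Hb / gamma_b = 0.92 / 0.894026
db = 1.0291 m

1.0291


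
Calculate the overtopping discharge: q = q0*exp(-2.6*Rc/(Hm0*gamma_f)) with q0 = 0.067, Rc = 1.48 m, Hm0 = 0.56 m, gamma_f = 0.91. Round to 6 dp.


q = q0 * exp(-2.6 * Rc / (Hm0 * gamma_f))
Exponent = -2.6 * 1.48 / (0.56 * 0.91)
= -2.6 * 1.48 / 0.5096
= -7.551020
exp(-7.551020) = 0.000526
q = 0.067 * 0.000526
q = 0.000035 m^3/s/m

0.000035


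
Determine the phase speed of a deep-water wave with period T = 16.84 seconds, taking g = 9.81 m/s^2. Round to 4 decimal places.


We use the deep-water celerity formula:
C = g * T / (2 * pi)
C = 9.81 * 16.84 / (2 * 3.14159...)
C = 165.200400 / 6.283185
C = 26.2925 m/s

26.2925


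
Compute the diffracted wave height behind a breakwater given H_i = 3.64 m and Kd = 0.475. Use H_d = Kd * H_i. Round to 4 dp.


H_d = Kd * H_i
H_d = 0.475 * 3.64
H_d = 1.7290 m

1.7290


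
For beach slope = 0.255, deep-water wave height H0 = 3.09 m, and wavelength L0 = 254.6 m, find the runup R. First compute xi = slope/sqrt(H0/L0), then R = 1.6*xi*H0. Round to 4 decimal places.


xi = slope / sqrt(H0/L0)
H0/L0 = 3.09/254.6 = 0.012137
sqrt(0.012137) = 0.110167
xi = 0.255 / 0.110167 = 2.314676
R = 1.6 * xi * H0 = 1.6 * 2.314676 * 3.09
R = 11.4438 m

11.4438


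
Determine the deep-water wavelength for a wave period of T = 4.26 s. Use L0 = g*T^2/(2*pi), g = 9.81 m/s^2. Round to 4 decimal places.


L0 = g * T^2 / (2 * pi)
L0 = 9.81 * 4.26^2 / (2 * pi)
L0 = 9.81 * 18.1476 / 6.28319
L0 = 178.0280 / 6.28319
L0 = 28.3340 m

28.3340


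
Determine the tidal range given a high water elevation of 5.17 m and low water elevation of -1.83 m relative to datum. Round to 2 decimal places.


Tidal range = High water - Low water
Tidal range = 5.17 - (-1.83)
Tidal range = 7.00 m

7.00


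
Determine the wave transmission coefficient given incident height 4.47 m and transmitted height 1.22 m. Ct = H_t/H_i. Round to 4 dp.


Ct = H_t / H_i
Ct = 1.22 / 4.47
Ct = 0.2729

0.2729


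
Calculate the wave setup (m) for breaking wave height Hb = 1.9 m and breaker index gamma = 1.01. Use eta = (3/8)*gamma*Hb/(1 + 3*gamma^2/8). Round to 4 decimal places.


eta = (3/8) * gamma * Hb / (1 + 3*gamma^2/8)
Numerator = (3/8) * 1.01 * 1.9 = 0.719625
Denominator = 1 + 3*1.01^2/8 = 1 + 0.382538 = 1.382538
eta = 0.719625 / 1.382538
eta = 0.5205 m

0.5205


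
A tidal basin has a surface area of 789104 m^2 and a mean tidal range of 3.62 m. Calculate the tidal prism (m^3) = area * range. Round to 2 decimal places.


Tidal prism = Area * Tidal range
P = 789104 * 3.62
P = 2856556.48 m^3

2856556.48


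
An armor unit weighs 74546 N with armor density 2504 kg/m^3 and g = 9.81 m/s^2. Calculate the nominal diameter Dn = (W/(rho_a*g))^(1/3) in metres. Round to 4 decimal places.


V = W / (rho_a * g)
V = 74546 / (2504 * 9.81)
V = 74546 / 24564.24
V = 3.034737 m^3
Dn = V^(1/3) = 3.034737^(1/3)
Dn = 1.4478 m

1.4478


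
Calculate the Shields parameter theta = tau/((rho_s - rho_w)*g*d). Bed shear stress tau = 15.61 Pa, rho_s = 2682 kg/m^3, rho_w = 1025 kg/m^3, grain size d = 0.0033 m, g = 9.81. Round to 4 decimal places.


theta = tau / ((rho_s - rho_w) * g * d)
rho_s - rho_w = 2682 - 1025 = 1657
Denominator = 1657 * 9.81 * 0.0033 = 53.642061
theta = 15.61 / 53.642061
theta = 0.2910

0.2910


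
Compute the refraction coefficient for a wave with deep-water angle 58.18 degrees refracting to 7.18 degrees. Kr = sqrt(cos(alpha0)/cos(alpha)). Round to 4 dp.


Kr = sqrt(cos(alpha0) / cos(alpha))
cos(58.18) = 0.527252
cos(7.18) = 0.992158
Kr = sqrt(0.527252 / 0.992158)
Kr = sqrt(0.531420)
Kr = 0.7290

0.7290


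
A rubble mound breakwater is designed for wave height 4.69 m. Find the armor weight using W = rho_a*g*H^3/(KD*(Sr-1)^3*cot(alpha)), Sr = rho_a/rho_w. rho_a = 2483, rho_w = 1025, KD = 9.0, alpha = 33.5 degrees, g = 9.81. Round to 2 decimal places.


Sr = rho_a / rho_w = 2483 / 1025 = 2.422439
(Sr - 1) = 1.422439
(Sr - 1)^3 = 2.878068
cot(33.5) = 1 / tan(33.5) = 1 / 0.661886 = 1.510835
Numerator = 2483 * 9.81 * 4.69^3 = 2512836.6350
Denominator = 9.0 * 2.878068 * 1.510835 = 39.134571
W = 2512836.6350 / 39.134571
W = 64210.15 N

64210.15


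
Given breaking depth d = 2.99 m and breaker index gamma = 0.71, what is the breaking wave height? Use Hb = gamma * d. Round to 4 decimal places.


Hb = gamma * d
Hb = 0.71 * 2.99
Hb = 2.1229 m

2.1229


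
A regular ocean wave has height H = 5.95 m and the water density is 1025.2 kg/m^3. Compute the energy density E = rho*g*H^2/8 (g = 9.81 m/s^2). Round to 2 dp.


E = (1/8) * rho * g * H^2
E = (1/8) * 1025.2 * 9.81 * 5.95^2
E = 0.125 * 1025.2 * 9.81 * 35.4025
E = 44506.31 J/m^2

44506.31


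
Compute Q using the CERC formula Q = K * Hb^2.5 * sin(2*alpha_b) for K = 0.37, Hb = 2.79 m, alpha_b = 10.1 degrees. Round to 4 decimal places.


Q = K * Hb^2.5 * sin(2 * alpha_b)
Hb^2.5 = 2.79^2.5 = 13.002010
sin(2 * 10.1) = sin(20.2) = 0.345298
Q = 0.37 * 13.002010 * 0.345298
Q = 1.6611 m^3/s

1.6611


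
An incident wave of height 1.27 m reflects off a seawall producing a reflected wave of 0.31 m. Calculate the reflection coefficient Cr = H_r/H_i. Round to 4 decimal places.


Cr = H_r / H_i
Cr = 0.31 / 1.27
Cr = 0.2441

0.2441


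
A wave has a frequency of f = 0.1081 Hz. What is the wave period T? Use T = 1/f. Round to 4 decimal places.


T = 1 / f
T = 1 / 0.1081
T = 9.2507 s

9.2507


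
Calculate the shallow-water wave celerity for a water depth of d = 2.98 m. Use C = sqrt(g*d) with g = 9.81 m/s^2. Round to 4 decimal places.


Using the shallow-water approximation:
C = sqrt(g * d) = sqrt(9.81 * 2.98)
C = sqrt(29.2338)
C = 5.4068 m/s

5.4068


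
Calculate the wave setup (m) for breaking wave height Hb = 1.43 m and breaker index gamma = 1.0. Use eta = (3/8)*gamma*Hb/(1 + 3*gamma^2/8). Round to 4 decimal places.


eta = (3/8) * gamma * Hb / (1 + 3*gamma^2/8)
Numerator = (3/8) * 1.0 * 1.43 = 0.536250
Denominator = 1 + 3*1.0^2/8 = 1 + 0.375000 = 1.375000
eta = 0.536250 / 1.375000
eta = 0.3900 m

0.3900


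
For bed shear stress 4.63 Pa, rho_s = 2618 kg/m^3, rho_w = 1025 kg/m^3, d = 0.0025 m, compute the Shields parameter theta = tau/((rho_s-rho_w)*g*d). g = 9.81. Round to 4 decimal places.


theta = tau / ((rho_s - rho_w) * g * d)
rho_s - rho_w = 2618 - 1025 = 1593
Denominator = 1593 * 9.81 * 0.0025 = 39.068325
theta = 4.63 / 39.068325
theta = 0.1185

0.1185


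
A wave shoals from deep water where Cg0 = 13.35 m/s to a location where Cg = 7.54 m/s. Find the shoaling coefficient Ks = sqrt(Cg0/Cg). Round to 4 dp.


Ks = sqrt(Cg0 / Cg)
Ks = sqrt(13.35 / 7.54)
Ks = sqrt(1.7706)
Ks = 1.3306

1.3306


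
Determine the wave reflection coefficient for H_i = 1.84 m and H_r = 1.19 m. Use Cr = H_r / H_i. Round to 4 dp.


Cr = H_r / H_i
Cr = 1.19 / 1.84
Cr = 0.6467

0.6467


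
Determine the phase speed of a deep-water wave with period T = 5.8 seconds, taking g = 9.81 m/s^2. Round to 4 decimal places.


We use the deep-water celerity formula:
C = g * T / (2 * pi)
C = 9.81 * 5.8 / (2 * 3.14159...)
C = 56.898000 / 6.283185
C = 9.0556 m/s

9.0556


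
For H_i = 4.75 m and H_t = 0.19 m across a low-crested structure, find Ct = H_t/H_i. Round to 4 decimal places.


Ct = H_t / H_i
Ct = 0.19 / 4.75
Ct = 0.0400

0.0400


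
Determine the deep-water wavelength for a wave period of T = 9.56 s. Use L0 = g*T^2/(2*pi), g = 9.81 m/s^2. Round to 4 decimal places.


L0 = g * T^2 / (2 * pi)
L0 = 9.81 * 9.56^2 / (2 * pi)
L0 = 9.81 * 91.3936 / 6.28319
L0 = 896.5712 / 6.28319
L0 = 142.6937 m

142.6937


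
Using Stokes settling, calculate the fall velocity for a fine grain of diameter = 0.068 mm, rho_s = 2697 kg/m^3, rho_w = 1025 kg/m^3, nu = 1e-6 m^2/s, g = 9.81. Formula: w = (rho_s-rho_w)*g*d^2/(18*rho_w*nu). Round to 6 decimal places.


w = (rho_s - rho_w) * g * d^2 / (18 * rho_w * nu)
d = 0.068 mm = 0.000068 m
rho_s - rho_w = 2697 - 1025 = 1672
Numerator = 1672 * 9.81 * (0.000068)^2 = 0.000075844328
Denominator = 18 * 1025 * 1e-6 = 0.018450
w = 0.004111 m/s

0.004111


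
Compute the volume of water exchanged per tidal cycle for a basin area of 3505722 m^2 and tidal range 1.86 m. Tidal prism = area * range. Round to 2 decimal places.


Tidal prism = Area * Tidal range
P = 3505722 * 1.86
P = 6520642.92 m^3

6520642.92


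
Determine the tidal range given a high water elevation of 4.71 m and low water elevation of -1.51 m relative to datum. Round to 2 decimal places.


Tidal range = High water - Low water
Tidal range = 4.71 - (-1.51)
Tidal range = 6.22 m

6.22


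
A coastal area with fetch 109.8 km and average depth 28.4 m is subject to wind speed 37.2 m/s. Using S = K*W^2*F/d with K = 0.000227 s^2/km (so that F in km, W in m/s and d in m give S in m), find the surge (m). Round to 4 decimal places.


S = K * W^2 * F / d
W^2 = 37.2^2 = 1383.84
S = 0.000227 * 1383.84 * 109.8 / 28.4
Numerator = 0.000227 * 1383.84 * 109.8 = 34.491658
S = 34.491658 / 28.4 = 1.2145 m

1.2145


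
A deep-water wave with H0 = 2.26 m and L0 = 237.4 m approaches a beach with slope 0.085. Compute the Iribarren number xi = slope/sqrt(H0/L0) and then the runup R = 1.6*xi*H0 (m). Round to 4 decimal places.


xi = slope / sqrt(H0/L0)
H0/L0 = 2.26/237.4 = 0.009520
sqrt(0.009520) = 0.097569
xi = 0.085 / 0.097569 = 0.871174
R = 1.6 * xi * H0 = 1.6 * 0.871174 * 2.26
R = 3.1502 m

3.1502


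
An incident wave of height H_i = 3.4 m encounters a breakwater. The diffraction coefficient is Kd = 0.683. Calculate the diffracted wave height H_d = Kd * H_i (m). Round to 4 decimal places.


H_d = Kd * H_i
H_d = 0.683 * 3.4
H_d = 2.3222 m

2.3222


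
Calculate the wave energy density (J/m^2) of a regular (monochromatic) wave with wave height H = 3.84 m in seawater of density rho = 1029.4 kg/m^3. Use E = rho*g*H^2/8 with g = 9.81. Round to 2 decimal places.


E = (1/8) * rho * g * H^2
E = (1/8) * 1029.4 * 9.81 * 3.84^2
E = 0.125 * 1029.4 * 9.81 * 14.7456
E = 18613.40 J/m^2

18613.40


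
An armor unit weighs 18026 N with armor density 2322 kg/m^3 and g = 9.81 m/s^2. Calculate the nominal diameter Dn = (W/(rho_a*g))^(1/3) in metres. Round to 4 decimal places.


V = W / (rho_a * g)
V = 18026 / (2322 * 9.81)
V = 18026 / 22778.82
V = 0.791349 m^3
Dn = V^(1/3) = 0.791349^(1/3)
Dn = 0.9250 m

0.9250


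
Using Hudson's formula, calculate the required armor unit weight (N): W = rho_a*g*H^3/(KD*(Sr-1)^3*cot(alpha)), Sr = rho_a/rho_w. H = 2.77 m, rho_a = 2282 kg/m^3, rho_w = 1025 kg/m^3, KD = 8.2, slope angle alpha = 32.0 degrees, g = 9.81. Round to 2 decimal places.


Sr = rho_a / rho_w = 2282 / 1025 = 2.226341
(Sr - 1) = 1.226341
(Sr - 1)^3 = 1.844311
cot(32.0) = 1 / tan(32.0) = 1 / 0.624869 = 1.600335
Numerator = 2282 * 9.81 * 2.77^3 = 475799.4708
Denominator = 8.2 * 1.844311 * 1.600335 = 24.202424
W = 475799.4708 / 24.202424
W = 19659.17 N

19659.17
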